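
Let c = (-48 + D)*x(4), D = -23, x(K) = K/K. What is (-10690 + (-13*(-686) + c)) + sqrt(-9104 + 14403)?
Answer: -1843 + sqrt(5299) ≈ -1770.2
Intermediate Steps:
x(K) = 1
c = -71 (c = (-48 - 23)*1 = -71*1 = -71)
(-10690 + (-13*(-686) + c)) + sqrt(-9104 + 14403) = (-10690 + (-13*(-686) - 71)) + sqrt(-9104 + 14403) = (-10690 + (8918 - 71)) + sqrt(5299) = (-10690 + 8847) + sqrt(5299) = -1843 + sqrt(5299)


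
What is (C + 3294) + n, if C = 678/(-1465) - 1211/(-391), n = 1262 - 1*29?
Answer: 2594642522/572815 ≈ 4529.6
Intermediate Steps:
n = 1233 (n = 1262 - 29 = 1233)
C = 1509017/572815 (C = 678*(-1/1465) - 1211*(-1/391) = -678/1465 + 1211/391 = 1509017/572815 ≈ 2.6344)
(C + 3294) + n = (1509017/572815 + 3294) + 1233 = 1888361627/572815 + 1233 = 2594642522/572815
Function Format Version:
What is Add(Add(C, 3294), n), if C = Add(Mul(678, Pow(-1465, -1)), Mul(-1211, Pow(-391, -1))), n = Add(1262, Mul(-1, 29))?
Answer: Rational(2594642522, 572815) ≈ 4529.6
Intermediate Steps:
n = 1233 (n = Add(1262, -29) = 1233)
C = Rational(1509017, 572815) (C = Add(Mul(678, Rational(-1, 1465)), Mul(-1211, Rational(-1, 391))) = Add(Rational(-678, 1465), Rational(1211, 391)) = Rational(1509017, 572815) ≈ 2.6344)
Add(Add(C, 3294), n) = Add(Add(Rational(1509017, 572815), 3294), 1233) = Add(Rational(1888361627, 572815), 1233) = Rational(2594642522, 572815)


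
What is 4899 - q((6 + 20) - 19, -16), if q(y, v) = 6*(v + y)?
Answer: 4953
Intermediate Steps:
q(y, v) = 6*v + 6*y
4899 - q((6 + 20) - 19, -16) = 4899 - (6*(-16) + 6*((6 + 20) - 19)) = 4899 - (-96 + 6*(26 - 19)) = 4899 - (-96 + 6*7) = 4899 - (-96 + 42) = 4899 - 1*(-54) = 4899 + 54 = 4953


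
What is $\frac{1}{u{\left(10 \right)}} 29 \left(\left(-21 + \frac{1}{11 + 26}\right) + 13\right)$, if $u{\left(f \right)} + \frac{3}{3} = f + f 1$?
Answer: $- \frac{8555}{703} \approx -12.169$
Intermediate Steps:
$u{\left(f \right)} = -1 + 2 f$ ($u{\left(f \right)} = -1 + \left(f + f 1\right) = -1 + \left(f + f\right) = -1 + 2 f$)
$\frac{1}{u{\left(10 \right)}} 29 \left(\left(-21 + \frac{1}{11 + 26}\right) + 13\right) = \frac{1}{-1 + 2 \cdot 10} \cdot 29 \left(\left(-21 + \frac{1}{11 + 26}\right) + 13\right) = \frac{1}{-1 + 20} \cdot 29 \left(\left(-21 + \frac{1}{37}\right) + 13\right) = \frac{1}{19} \cdot 29 \left(\left(-21 + \frac{1}{37}\right) + 13\right) = \frac{1}{19} \cdot 29 \left(- \frac{776}{37} + 13\right) = \frac{29}{19} \left(- \frac{295}{37}\right) = - \frac{8555}{703}$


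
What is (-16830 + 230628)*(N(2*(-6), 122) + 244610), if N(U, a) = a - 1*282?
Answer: 52262921100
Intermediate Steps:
N(U, a) = -282 + a (N(U, a) = a - 282 = -282 + a)
(-16830 + 230628)*(N(2*(-6), 122) + 244610) = (-16830 + 230628)*((-282 + 122) + 244610) = 213798*(-160 + 244610) = 213798*244450 = 52262921100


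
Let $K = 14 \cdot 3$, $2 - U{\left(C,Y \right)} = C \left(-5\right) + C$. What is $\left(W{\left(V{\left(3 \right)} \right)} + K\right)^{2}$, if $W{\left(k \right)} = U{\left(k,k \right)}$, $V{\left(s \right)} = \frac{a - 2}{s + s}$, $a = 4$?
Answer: $\frac{18496}{9} \approx 2055.1$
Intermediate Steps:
$V{\left(s \right)} = \frac{1}{s}$ ($V{\left(s \right)} = \frac{4 - 2}{s + s} = \frac{2}{2 s} = 2 \frac{1}{2 s} = \frac{1}{s}$)
$U{\left(C,Y \right)} = 2 + 4 C$ ($U{\left(C,Y \right)} = 2 - \left(C \left(-5\right) + C\right) = 2 - \left(- 5 C + C\right) = 2 - - 4 C = 2 + 4 C$)
$W{\left(k \right)} = 2 + 4 k$
$K = 42$
$\left(W{\left(V{\left(3 \right)} \right)} + K\right)^{2} = \left(\left(2 + \frac{4}{3}\right) + 42\right)^{2} = \left(\frac{10}{3} + 42\right)^{2} = \left(\frac{136}{3}\right)^{2} = \frac{18496}{9}$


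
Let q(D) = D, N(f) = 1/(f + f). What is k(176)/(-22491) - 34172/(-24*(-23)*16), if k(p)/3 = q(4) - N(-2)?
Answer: -1256005/324576 ≈ -3.8697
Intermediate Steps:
N(f) = 1/(2*f)
k(p) = 51/4 (k(p) = 3*(4 - 1/(2*(-2))) = 3*(4 - (-1)/(2*2)) = 3*(4 - 1*(-¼)) = 3*(4 + ¼) = 3*(17/4) = 51/4)
k(176)/(-22491) - 34172/(-24*(-23)*16) = (51/4)/(-22491) - 34172/(-24*(-23)*16) = (51/4)*(-1/22491) - 34172/(552*16) = -1/1764 - 34172/8832 = -1/1764 - 34172*1/8832 = -1/1764 - 8543/2208 = -1256005/324576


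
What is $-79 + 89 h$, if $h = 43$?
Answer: $3748$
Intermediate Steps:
$-79 + 89 h = -79 + 89 \cdot 43 = -79 + 3827 = 3748$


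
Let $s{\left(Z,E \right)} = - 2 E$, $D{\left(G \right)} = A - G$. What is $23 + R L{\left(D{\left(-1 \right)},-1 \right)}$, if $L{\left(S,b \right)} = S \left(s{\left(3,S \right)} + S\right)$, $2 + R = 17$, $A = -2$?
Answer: $8$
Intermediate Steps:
$D{\left(G \right)} = -2 - G$
$R = 15$ ($R = -2 + 17 = 15$)
$L{\left(S,b \right)} = - S^{2}$ ($L{\left(S,b \right)} = S \left(- 2 S + S\right) = S \left(- S\right) = - S^{2}$)
$23 + R L{\left(D{\left(-1 \right)},-1 \right)} = 23 + 15 \left(- \left(-2 - -1\right)^{2}\right) = 23 + 15 \left(- \left(-2 + 1\right)^{2}\right) = 23 + 15 \left(- \left(-1\right)^{2}\right) = 23 + 15 \left(\left(-1\right) 1\right) = 23 + 15 \left(-1\right) = 23 - 15 = 8$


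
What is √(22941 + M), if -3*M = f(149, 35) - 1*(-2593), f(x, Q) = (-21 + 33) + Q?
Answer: √22061 ≈ 148.53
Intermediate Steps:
f(x, Q) = 12 + Q
M = -880 (M = -((12 + 35) - 1*(-2593))/3 = -(47 + 2593)/3 = -⅓*2640 = -880)
√(22941 + M) = √(22941 - 880) = √22061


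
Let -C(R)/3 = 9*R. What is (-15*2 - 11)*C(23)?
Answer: 25461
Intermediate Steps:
C(R) = -27*R
(-15*2 - 11)*C(23) = (-15*2 - 11)*(-27*23) = (-30 - 11)*(-621) = -41*(-621) = 25461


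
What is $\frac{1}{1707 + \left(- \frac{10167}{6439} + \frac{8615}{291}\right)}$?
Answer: $\frac{1873749}{3251002931} \approx 0.00057636$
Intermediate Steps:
$\frac{1}{1707 + \left(- \frac{10167}{6439} + \frac{8615}{291}\right)} = \frac{1}{1707 + \frac{52513388}{1873749}} = \frac{1}{\frac{3251002931}{1873749}} = \frac{1873749}{3251002931}$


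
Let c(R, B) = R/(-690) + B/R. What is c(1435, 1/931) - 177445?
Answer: -32715195876407/184365930 ≈ -1.7745e+5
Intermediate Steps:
c(R, B) = -R/690 + B/R (c(R, B) = R*(-1/690) + B/R = -R/690 + B/R)
c(1435, 1/931) - 177445 = (-1/690*1435 + 1/(931*1435)) - 177445 = (-287/138 + (1/931)*(1/1435)) - 177445 = (-287/138 + 1/1335985) - 177445 = -383427557/184365930 - 177445 = -32715195876407/184365930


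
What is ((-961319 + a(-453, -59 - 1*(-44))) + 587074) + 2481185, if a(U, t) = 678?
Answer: 2107618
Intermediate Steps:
((-961319 + a(-453, -59 - 1*(-44))) + 587074) + 2481185 = ((-961319 + 678) + 587074) + 2481185 = (-960641 + 587074) + 2481185 = -373567 + 2481185 = 2107618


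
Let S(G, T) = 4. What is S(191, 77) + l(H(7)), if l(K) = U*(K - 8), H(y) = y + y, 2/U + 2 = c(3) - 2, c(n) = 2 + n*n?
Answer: 40/7 ≈ 5.7143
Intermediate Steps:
c(n) = 2 + n**2
U = 2/7 (U = 2/(-2 + ((2 + 3**2) - 2)) = 2/(-2 + ((2 + 9) - 2)) = 2/(-2 + (11 - 2)) = 2/(-2 + 9) = 2/7 ≈ 0.28571)
H(y) = 2*y
l(K) = -16/7 + 2*K/7 (l(K) = 2*(K - 8)/7 = 2*(-8 + K)/7 = -16/7 + 2*K/7)
S(191, 77) + l(H(7)) = 4 + (-16/7 + 2*(2*7)/7) = 4 + (-16/7 + (2/7)*14) = 4 + (-16/7 + 4) = 4 + 12/7 = 40/7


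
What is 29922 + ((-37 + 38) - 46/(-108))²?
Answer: 87258481/2916 ≈ 29924.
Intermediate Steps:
29922 + ((-37 + 38) - 46/(-108))² = 29922 + (1 - 46*(-1/108))² = 29922 + (1 + 23/54)² = 29922 + (77/54)² = 29922 + 5929/2916 = 87258481/2916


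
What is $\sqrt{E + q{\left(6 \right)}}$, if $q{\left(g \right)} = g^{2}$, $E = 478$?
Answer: $\sqrt{514} \approx 22.672$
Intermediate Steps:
$\sqrt{E + q{\left(6 \right)}} = \sqrt{478 + 6^{2}} = \sqrt{478 + 36} = \sqrt{514}$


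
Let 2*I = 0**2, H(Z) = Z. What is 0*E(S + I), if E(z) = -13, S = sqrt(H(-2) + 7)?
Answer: 0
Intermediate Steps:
S = sqrt(5) (S = sqrt(-2 + 7) = sqrt(5) ≈ 2.2361)
I = 0 (I = (1/2)*0**2 = (1/2)*0 = 0)
0*E(S + I) = 0*(-13) = 0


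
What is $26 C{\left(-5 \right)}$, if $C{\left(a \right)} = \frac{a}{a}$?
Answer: $26$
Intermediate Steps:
$C{\left(a \right)} = 1$
$26 C{\left(-5 \right)} = 26 \cdot 1 = 26$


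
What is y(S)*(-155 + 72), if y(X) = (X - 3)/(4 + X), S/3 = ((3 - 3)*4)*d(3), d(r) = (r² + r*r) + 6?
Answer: 249/4 ≈ 62.250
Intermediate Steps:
d(r) = 6 + 2*r² (d(r) = (r² + r²) + 6 = 2*r² + 6 = 6 + 2*r²)
S = 0 (S = 3*(((3 - 3)*4)*(6 + 2*3²)) = 3*((0*4)*(6 + 2*9)) = 3*(0*(6 + 18)) = 3*(0*24) = 3*0 = 0)
y(X) = (-3 + X)/(4 + X)
y(S)*(-155 + 72) = ((-3 + 0)/(4 + 0))*(-155 + 72) = (-3/4)*(-83) = ((¼)*(-3))*(-83) = -¾*(-83) = 249/4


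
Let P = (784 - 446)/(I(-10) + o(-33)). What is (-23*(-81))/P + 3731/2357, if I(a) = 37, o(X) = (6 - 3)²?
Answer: 101625632/398333 ≈ 255.13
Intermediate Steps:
o(X) = 9 (o(X) = 3² = 9)
P = 169/23 (P = (784 - 446)/(37 + 9) = 338/46 = 338*(1/46) = 169/23 ≈ 7.3478)
(-23*(-81))/P + 3731/2357 = (-23*(-81))/(169/23) + 3731/2357 = 1863*(23/169) + 3731*(1/2357) = 42849/169 + 3731/2357 = 101625632/398333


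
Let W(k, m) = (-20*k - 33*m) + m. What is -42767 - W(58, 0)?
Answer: -41607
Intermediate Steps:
W(k, m) = -32*m - 20*k (W(k, m) = (-33*m - 20*k) + m = -32*m - 20*k)
-42767 - W(58, 0) = -42767 - (-32*0 - 20*58) = -42767 - (0 - 1160) = -42767 - 1*(-1160) = -42767 + 1160 = -41607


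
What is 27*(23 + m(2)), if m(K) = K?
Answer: 675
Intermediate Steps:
27*(23 + m(2)) = 27*(23 + 2) = 27*25 = 675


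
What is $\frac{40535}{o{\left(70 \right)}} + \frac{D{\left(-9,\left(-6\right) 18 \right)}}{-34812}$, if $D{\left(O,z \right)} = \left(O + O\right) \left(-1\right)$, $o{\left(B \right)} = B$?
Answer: $\frac{3919731}{6769} \approx 579.07$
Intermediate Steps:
$D{\left(O,z \right)} = - 2 O$ ($D{\left(O,z \right)} = 2 O \left(-1\right) = - 2 O$)
$\frac{40535}{o{\left(70 \right)}} + \frac{D{\left(-9,\left(-6\right) 18 \right)}}{-34812} = \frac{40535}{70} + \frac{\left(-2\right) \left(-9\right)}{-34812} = 40535 \cdot \frac{1}{70} + 18 \left(- \frac{1}{34812}\right) = \frac{8107}{14} - \frac{1}{1934} = \frac{3919731}{6769}$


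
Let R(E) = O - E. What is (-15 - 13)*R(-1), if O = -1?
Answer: 0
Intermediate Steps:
R(E) = -1 - E
(-15 - 13)*R(-1) = (-15 - 13)*(-1 - 1*(-1)) = -28*(-1 + 1) = -28*0 = 0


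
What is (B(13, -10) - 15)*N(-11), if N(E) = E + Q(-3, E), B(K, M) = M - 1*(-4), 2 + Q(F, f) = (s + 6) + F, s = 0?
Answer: 210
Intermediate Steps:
Q(F, f) = 4 + F (Q(F, f) = -2 + ((0 + 6) + F) = -2 + (6 + F) = 4 + F)
B(K, M) = 4 + M (B(K, M) = M + 4 = 4 + M)
N(E) = 1 + E (N(E) = E + (4 - 3) = E + 1 = 1 + E)
(B(13, -10) - 15)*N(-11) = ((4 - 10) - 15)*(1 - 11) = (-6 - 15)*(-10) = -21*(-10) = 210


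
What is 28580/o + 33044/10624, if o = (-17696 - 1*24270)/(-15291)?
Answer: 580531624403/55730848 ≈ 10417.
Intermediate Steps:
o = 41966/15291 (o = (-17696 - 24270)*(-1/15291) = -41966*(-1/15291) = 41966/15291 ≈ 2.7445)
28580/o + 33044/10624 = 28580/(41966/15291) + 33044/10624 = 28580*(15291/41966) + 33044*(1/10624) = 218508390/20983 + 8261/2656 = 580531624403/55730848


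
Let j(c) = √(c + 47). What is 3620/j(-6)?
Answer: 3620*√41/41 ≈ 565.35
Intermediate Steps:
j(c) = √(47 + c)
3620/j(-6) = 3620/(√(47 - 6)) = 3620/(√41) = 3620*(√41/41) = 3620*√41/41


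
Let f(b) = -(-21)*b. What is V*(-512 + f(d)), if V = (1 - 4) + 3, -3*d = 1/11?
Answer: 0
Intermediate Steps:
d = -1/33 (d = -⅓/11 = -⅓*1/11 = -1/33 ≈ -0.030303)
V = 0 (V = -3 + 3 = 0)
f(b) = 21*b
V*(-512 + f(d)) = 0*(-512 + 21*(-1/33)) = 0*(-512 - 7/11) = 0*(-5639/11) = 0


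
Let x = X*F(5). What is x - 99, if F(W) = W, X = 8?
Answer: -59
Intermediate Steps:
x = 40 (x = 8*5 = 40)
x - 99 = 40 - 99 = -59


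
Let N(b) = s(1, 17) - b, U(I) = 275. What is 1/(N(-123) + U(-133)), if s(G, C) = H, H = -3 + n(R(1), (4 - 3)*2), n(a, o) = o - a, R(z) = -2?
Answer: 1/399 ≈ 0.0025063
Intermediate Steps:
H = 1 (H = -3 + ((4 - 3)*2 - 1*(-2)) = -3 + (1*2 + 2) = -3 + (2 + 2) = -3 + 4 = 1)
s(G, C) = 1
N(b) = 1 - b
1/(N(-123) + U(-133)) = 1/((1 - 1*(-123)) + 275) = 1/((1 + 123) + 275) = 1/(124 + 275) = 1/399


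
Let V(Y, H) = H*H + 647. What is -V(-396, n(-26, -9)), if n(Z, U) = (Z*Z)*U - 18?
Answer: -37235051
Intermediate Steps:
n(Z, U) = -18 + U*Z² (n(Z, U) = Z²*U - 18 = U*Z² - 18 = -18 + U*Z²)
V(Y, H) = 647 + H² (V(Y, H) = H² + 647 = 647 + H²)
-V(-396, n(-26, -9)) = -(647 + (-18 - 9*(-26)²)²) = -(647 + (-18 - 9*676)²) = -(647 + (-18 - 6084)²) = -(647 + (-6102)²) = -(647 + 37234404) = -1*37235051 = -37235051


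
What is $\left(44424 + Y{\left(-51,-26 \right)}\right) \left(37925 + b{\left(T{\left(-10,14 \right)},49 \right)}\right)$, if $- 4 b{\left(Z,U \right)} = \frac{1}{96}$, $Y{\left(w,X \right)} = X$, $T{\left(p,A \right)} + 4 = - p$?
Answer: $\frac{323288454601}{192} \approx 1.6838 \cdot 10^{9}$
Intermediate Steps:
$T{\left(p,A \right)} = -4 - p$
$b{\left(Z,U \right)} = - \frac{1}{384}$ ($b{\left(Z,U \right)} = - \frac{1}{4 \cdot 96} = \left(- \frac{1}{4}\right) \frac{1}{96} = - \frac{1}{384}$)
$\left(44424 + Y{\left(-51,-26 \right)}\right) \left(37925 + b{\left(T{\left(-10,14 \right)},49 \right)}\right) = \left(44424 - 26\right) \left(37925 - \frac{1}{384}\right) = 44398 \cdot \frac{14563199}{384} = \frac{323288454601}{192}$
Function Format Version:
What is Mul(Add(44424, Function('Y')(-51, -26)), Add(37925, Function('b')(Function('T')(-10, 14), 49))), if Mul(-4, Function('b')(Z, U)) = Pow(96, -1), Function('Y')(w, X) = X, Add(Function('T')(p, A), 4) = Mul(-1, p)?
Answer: Rational(323288454601, 192) ≈ 1.6838e+9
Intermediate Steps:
Function('T')(p, A) = Add(-4, Mul(-1, p))
Function('b')(Z, U) = Rational(-1, 384) (Function('b')(Z, U) = Mul(Rational(-1, 4), Pow(96, -1)) = Mul(Rational(-1, 4), Rational(1, 96)) = Rational(-1, 384))
Mul(Add(44424, Function('Y')(-51, -26)), Add(37925, Function('b')(Function('T')(-10, 14), 49))) = Mul(Add(44424, -26), Add(37925, Rational(-1, 384))) = Mul(44398, Rational(14563199, 384)) = Rational(323288454601, 192)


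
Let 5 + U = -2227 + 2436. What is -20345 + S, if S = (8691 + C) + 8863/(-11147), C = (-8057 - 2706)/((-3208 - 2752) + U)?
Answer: -747676526595/64162132 ≈ -11653.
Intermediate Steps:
U = 204 (U = -5 + (-2227 + 2436) = -5 + 209 = 204)
C = 10763/5756 (C = (-8057 - 2706)/((-3208 - 2752) + 204) = -10763/(-5960 + 204) = -10763/(-5756) = -10763*(-1/5756) = 10763/5756 ≈ 1.8699)
S = 557702048945/64162132 (S = (8691 + 10763/5756) + 8863/(-11147) = 50036159/5756 + 8863*(-1/11147) = 50036159/5756 - 8863/11147 = 557702048945/64162132 ≈ 8692.1)
-20345 + S = -20345 + 557702048945/64162132 = -747676526595/64162132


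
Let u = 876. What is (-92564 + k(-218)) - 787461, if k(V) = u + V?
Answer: -879367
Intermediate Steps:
k(V) = 876 + V
(-92564 + k(-218)) - 787461 = (-92564 + (876 - 218)) - 787461 = (-92564 + 658) - 787461 = -91906 - 787461 = -879367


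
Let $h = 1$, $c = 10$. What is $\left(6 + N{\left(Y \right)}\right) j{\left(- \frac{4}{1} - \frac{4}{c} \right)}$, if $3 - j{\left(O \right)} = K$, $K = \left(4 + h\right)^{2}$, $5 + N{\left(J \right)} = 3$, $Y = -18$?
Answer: $-88$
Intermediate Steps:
$N{\left(J \right)} = -2$ ($N{\left(J \right)} = -5 + 3 = -2$)
$K = 25$ ($K = \left(4 + 1\right)^{2} = 5^{2} = 25$)
$j{\left(O \right)} = -22$ ($j{\left(O \right)} = 3 - 25 = -22$)
$\left(6 + N{\left(Y \right)}\right) j{\left(- \frac{4}{1} - \frac{4}{c} \right)} = \left(6 - 2\right) \left(-22\right) = 4 \left(-22\right) = -88$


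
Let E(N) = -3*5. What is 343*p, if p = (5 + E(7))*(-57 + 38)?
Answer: 65170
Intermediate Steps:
E(N) = -15
p = 190 (p = (5 - 15)*(-57 + 38) = -10*(-19) = 190)
343*p = 343*190 = 65170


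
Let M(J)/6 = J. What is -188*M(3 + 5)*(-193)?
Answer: 1741632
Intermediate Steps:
M(J) = 6*J
-188*M(3 + 5)*(-193) = -1128*(3 + 5)*(-193) = -1128*8*(-193) = -188*48*(-193) = -9024*(-193) = 1741632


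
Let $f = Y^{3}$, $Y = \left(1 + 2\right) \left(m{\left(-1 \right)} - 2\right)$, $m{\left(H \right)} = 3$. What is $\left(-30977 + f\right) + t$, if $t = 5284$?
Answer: $-25666$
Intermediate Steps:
$Y = 3$ ($Y = \left(1 + 2\right) \left(3 - 2\right) = 3 \cdot 1 = 3$)
$f = 27$ ($f = 3^{3} = 27$)
$\left(-30977 + f\right) + t = \left(-30977 + 27\right) + 5284 = -30950 + 5284 = -25666$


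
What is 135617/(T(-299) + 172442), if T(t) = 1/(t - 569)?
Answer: 117715556/149679655 ≈ 0.78645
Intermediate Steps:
T(t) = 1/(-569 + t)
135617/(T(-299) + 172442) = 135617/(1/(-569 - 299) + 172442) = 135617/(1/(-868) + 172442) = 135617/(-1/868 + 172442) = 135617/(149679655/868) = 135617*(868/149679655) = 117715556/149679655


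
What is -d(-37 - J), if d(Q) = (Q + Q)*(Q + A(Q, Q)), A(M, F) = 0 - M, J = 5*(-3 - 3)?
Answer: 0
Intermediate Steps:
J = -30 (J = 5*(-6) = -30)
A(M, F) = -M
d(Q) = 0 (d(Q) = (Q + Q)*(Q - Q) = (2*Q)*0 = 0)
-d(-37 - J) = -1*0 = 0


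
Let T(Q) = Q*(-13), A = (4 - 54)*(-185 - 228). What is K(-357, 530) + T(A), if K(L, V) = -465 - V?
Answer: -269445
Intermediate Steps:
A = 20650 (A = -50*(-413) = 20650)
T(Q) = -13*Q
K(-357, 530) + T(A) = (-465 - 1*530) - 13*20650 = (-465 - 530) - 268450 = -995 - 268450 = -269445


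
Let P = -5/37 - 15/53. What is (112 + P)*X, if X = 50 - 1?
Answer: 10721788/1961 ≈ 5467.5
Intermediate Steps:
P = -820/1961 (P = -5*1/37 - 15*1/53 = -5/37 - 15/53 = -820/1961 ≈ -0.41815)
X = 49
(112 + P)*X = (112 - 820/1961)*49 = (218812/1961)*49 = 10721788/1961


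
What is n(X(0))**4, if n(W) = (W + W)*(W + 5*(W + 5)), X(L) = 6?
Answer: 287107358976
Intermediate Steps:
n(W) = 2*W*(25 + 6*W) (n(W) = (2*W)*(W + 5*(5 + W)) = (2*W)*(W + (25 + 5*W)) = (2*W)*(25 + 6*W) = 2*W*(25 + 6*W))
n(X(0))**4 = (2*6*(25 + 6*6))**4 = (2*6*(25 + 36))**4 = (2*6*61)**4 = 732**4 = 287107358976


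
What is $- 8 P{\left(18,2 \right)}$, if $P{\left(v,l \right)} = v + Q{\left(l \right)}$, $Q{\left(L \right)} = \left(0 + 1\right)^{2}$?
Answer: $-152$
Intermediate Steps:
$Q{\left(L \right)} = 1$ ($Q{\left(L \right)} = 1^{2} = 1$)
$P{\left(v,l \right)} = 1 + v$ ($P{\left(v,l \right)} = v + 1 = 1 + v$)
$- 8 P{\left(18,2 \right)} = - 8 \left(1 + 18\right) = \left(-8\right) 19 = -152$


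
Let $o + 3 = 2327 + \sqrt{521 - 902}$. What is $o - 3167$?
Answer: $-843 + i \sqrt{381} \approx -843.0 + 19.519 i$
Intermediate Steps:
$o = 2324 + i \sqrt{381}$ ($o = -3 + \left(2327 + \sqrt{521 - 902}\right) = -3 + \left(2327 + \sqrt{-381}\right) = -3 + \left(2327 + i \sqrt{381}\right) = 2324 + i \sqrt{381} \approx 2324.0 + 19.519 i$)
$o - 3167 = \left(2324 + i \sqrt{381}\right) - 3167 = -843 + i \sqrt{381}$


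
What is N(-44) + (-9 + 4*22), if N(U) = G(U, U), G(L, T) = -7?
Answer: 72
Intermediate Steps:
N(U) = -7
N(-44) + (-9 + 4*22) = -7 + (-9 + 4*22) = -7 + (-9 + 88) = -7 + 79 = 72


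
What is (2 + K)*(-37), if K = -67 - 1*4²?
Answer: 2997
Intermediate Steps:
K = -83 (K = -67 - 1*16 = -67 - 16 = -83)
(2 + K)*(-37) = (2 - 83)*(-37) = -81*(-37) = 2997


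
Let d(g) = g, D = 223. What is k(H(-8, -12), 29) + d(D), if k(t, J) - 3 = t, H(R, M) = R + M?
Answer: 206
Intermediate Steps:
H(R, M) = M + R
k(t, J) = 3 + t
k(H(-8, -12), 29) + d(D) = (3 + (-12 - 8)) + 223 = (3 - 20) + 223 = -17 + 223 = 206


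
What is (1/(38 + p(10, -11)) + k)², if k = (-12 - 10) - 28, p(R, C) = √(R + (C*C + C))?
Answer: 1094352591/438244 + 33081*√30/219122 ≈ 2498.0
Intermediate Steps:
p(R, C) = √(C + R + C²) (p(R, C) = √(R + (C² + C)) = √(R + (C + C²)) = √(C + R + C²))
k = -50 (k = -22 - 28 = -50)
(1/(38 + p(10, -11)) + k)² = (1/(38 + √(-11 + 10 + (-11)²)) - 50)² = (1/(38 + √(-11 + 10 + 121)) - 50)² = (1/(38 + √120) - 50)² = (1/(38 + 2*√30) - 50)² = (-50 + 1/(38 + 2*√30))²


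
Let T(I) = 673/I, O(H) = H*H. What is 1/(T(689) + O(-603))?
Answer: 689/250527274 ≈ 2.7502e-6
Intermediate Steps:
O(H) = H²
1/(T(689) + O(-603)) = 1/(673/689 + (-603)²) = 1/(673*(1/689) + 363609) = 1/(673/689 + 363609) = 1/(250527274/689) = 689/250527274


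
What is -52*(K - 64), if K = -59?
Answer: 6396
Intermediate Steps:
-52*(K - 64) = -52*(-59 - 64) = -52*(-123) = 6396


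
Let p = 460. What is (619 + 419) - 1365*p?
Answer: -626862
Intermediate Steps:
(619 + 419) - 1365*p = (619 + 419) - 1365*460 = 1038 - 627900 = -626862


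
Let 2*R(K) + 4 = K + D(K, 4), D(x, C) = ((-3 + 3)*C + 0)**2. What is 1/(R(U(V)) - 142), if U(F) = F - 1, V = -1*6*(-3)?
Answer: -2/271 ≈ -0.0073801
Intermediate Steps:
V = 18 (V = -6*(-3) = 18)
D(x, C) = 0 (D(x, C) = (0*C + 0)**2 = (0 + 0)**2 = 0**2 = 0)
U(F) = -1 + F
R(K) = -2 + K/2 (R(K) = -2 + (K + 0)/2 = -2 + K/2)
1/(R(U(V)) - 142) = 1/((-2 + (-1 + 18)/2) - 142) = 1/((-2 + (1/2)*17) - 142) = 1/((-2 + 17/2) - 142) = 1/(13/2 - 142) = 1/(-271/2) = -2/271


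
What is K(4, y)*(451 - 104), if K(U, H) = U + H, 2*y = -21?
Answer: -4511/2 ≈ -2255.5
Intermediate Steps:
y = -21/2 (y = (½)*(-21) = -21/2 ≈ -10.500)
K(U, H) = H + U
K(4, y)*(451 - 104) = (-21/2 + 4)*(451 - 104) = -13/2*347 = -4511/2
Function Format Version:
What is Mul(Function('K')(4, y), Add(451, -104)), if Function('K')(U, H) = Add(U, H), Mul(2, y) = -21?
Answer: Rational(-4511, 2) ≈ -2255.5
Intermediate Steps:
y = Rational(-21, 2) (y = Mul(Rational(1, 2), -21) = Rational(-21, 2) ≈ -10.500)
Function('K')(U, H) = Add(H, U)
Mul(Function('K')(4, y), Add(451, -104)) = Mul(Add(Rational(-21, 2), 4), Add(451, -104)) = Mul(Rational(-13, 2), 347) = Rational(-4511, 2)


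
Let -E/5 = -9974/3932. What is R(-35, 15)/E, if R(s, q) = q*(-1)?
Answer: -5898/4987 ≈ -1.1827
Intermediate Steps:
E = 24935/1966 (E = -(-49870)/3932 = -5*(-4987/1966) = 24935/1966 ≈ 12.683)
R(s, q) = -q
R(-35, 15)/E = (-1*15)/(24935/1966) = -15*1966/24935 = -5898/4987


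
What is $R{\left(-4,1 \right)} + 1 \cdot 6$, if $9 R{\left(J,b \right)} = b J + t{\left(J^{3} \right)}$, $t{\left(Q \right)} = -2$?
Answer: $\frac{16}{3} \approx 5.3333$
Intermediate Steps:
$R{\left(J,b \right)} = - \frac{2}{9} + \frac{J b}{9}$ ($R{\left(J,b \right)} = \frac{b J - 2}{9} = \frac{J b - 2}{9} = \frac{-2 + J b}{9} = - \frac{2}{9} + \frac{J b}{9}$)
$R{\left(-4,1 \right)} + 1 \cdot 6 = \left(- \frac{2}{9} + \frac{1}{9} \left(-4\right) 1\right) + 1 \cdot 6 = \left(- \frac{2}{9} - \frac{4}{9}\right) + 6 = - \frac{2}{3} + 6 = \frac{16}{3}$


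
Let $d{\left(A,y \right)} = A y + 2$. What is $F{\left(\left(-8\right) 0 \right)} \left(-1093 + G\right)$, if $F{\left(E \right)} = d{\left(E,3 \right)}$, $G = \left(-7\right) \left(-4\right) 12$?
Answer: $-1514$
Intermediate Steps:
$G = 336$ ($G = 28 \cdot 12 = 336$)
$d{\left(A,y \right)} = 2 + A y$
$F{\left(E \right)} = 2 + 3 E$ ($F{\left(E \right)} = 2 + E 3 = 2 + 3 E$)
$F{\left(\left(-8\right) 0 \right)} \left(-1093 + G\right) = \left(2 + 3 \left(\left(-8\right) 0\right)\right) \left(-1093 + 336\right) = \left(2 + 3 \cdot 0\right) \left(-757\right) = \left(2 + 0\right) \left(-757\right) = 2 \left(-757\right) = -1514$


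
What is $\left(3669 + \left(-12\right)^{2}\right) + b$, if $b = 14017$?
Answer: $17830$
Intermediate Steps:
$\left(3669 + \left(-12\right)^{2}\right) + b = \left(3669 + \left(-12\right)^{2}\right) + 14017 = \left(3669 + 144\right) + 14017 = 3813 + 14017 = 17830$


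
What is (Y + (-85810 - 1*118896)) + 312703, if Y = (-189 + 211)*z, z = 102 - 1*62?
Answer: 108877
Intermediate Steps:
z = 40 (z = 102 - 62 = 40)
Y = 880 (Y = (-189 + 211)*40 = 22*40 = 880)
(Y + (-85810 - 1*118896)) + 312703 = (880 + (-85810 - 1*118896)) + 312703 = (880 + (-85810 - 118896)) + 312703 = (880 - 204706) + 312703 = -203826 + 312703 = 108877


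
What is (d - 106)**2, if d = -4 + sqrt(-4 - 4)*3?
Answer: 12028 - 1320*I*sqrt(2) ≈ 12028.0 - 1866.8*I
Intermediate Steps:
d = -4 + 6*I*sqrt(2) (d = -4 + sqrt(-8)*3 = -4 + (2*I*sqrt(2))*3 = -4 + 6*I*sqrt(2) ≈ -4.0 + 8.4853*I)
(d - 106)**2 = ((-4 + 6*I*sqrt(2)) - 106)**2 = (-110 + 6*I*sqrt(2))**2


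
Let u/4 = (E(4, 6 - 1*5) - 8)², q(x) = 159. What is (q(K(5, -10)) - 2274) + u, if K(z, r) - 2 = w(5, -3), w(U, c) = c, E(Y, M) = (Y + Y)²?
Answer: 10429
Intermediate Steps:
E(Y, M) = 4*Y² (E(Y, M) = (2*Y)² = 4*Y²)
K(z, r) = -1 (K(z, r) = 2 - 3 = -1)
u = 12544 (u = 4*(4*4² - 8)² = 4*(4*16 - 8)² = 4*(64 - 8)² = 4*56² = 4*3136 = 12544)
(q(K(5, -10)) - 2274) + u = (159 - 2274) + 12544 = -2115 + 12544 = 10429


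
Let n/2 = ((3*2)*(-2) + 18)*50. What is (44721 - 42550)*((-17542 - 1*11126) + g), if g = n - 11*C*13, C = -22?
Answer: -54105662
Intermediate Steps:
n = 600 (n = 2*(((3*2)*(-2) + 18)*50) = 2*((6*(-2) + 18)*50) = 2*((-12 + 18)*50) = 2*(6*50) = 2*300 = 600)
g = 3746 (g = 600 - 11*(-22)*13 = 600 - (-242)*13 = 600 - 1*(-3146) = 600 + 3146 = 3746)
(44721 - 42550)*((-17542 - 1*11126) + g) = (44721 - 42550)*((-17542 - 1*11126) + 3746) = 2171*((-17542 - 11126) + 3746) = 2171*(-28668 + 3746) = 2171*(-24922) = -54105662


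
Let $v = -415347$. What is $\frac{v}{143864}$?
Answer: $- \frac{415347}{143864} \approx -2.8871$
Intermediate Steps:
$\frac{v}{143864} = - \frac{415347}{143864}$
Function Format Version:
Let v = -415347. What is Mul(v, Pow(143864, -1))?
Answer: Rational(-415347, 143864) ≈ -2.8871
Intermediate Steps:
Mul(v, Pow(143864, -1)) = Mul(-415347, Pow(143864, -1)) = Mul(-415347, Rational(1, 143864)) = Rational(-415347, 143864)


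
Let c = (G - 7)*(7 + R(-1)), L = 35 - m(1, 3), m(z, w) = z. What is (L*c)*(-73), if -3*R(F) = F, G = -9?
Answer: 873664/3 ≈ 2.9122e+5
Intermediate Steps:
R(F) = -F/3
L = 34 (L = 35 - 1*1 = 35 - 1 = 34)
c = -352/3 (c = (-9 - 7)*(7 - ⅓*(-1)) = -16*(7 + ⅓) = -16*22/3 = -352/3 ≈ -117.33)
(L*c)*(-73) = (34*(-352/3))*(-73) = -11968/3*(-73) = 873664/3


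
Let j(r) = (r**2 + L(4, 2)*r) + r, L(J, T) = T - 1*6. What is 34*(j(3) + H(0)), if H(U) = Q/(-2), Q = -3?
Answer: 51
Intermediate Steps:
H(U) = 3/2 (H(U) = -3/(-2) = -3*(-1/2) = 3/2)
L(J, T) = -6 + T (L(J, T) = T - 6 = -6 + T)
j(r) = r**2 - 3*r (j(r) = (r**2 + (-6 + 2)*r) + r = (r**2 - 4*r) + r = r**2 - 3*r)
34*(j(3) + H(0)) = 34*(3*(-3 + 3) + 3/2) = 34*(3*0 + 3/2) = 34*(0 + 3/2) = 34*(3/2) = 51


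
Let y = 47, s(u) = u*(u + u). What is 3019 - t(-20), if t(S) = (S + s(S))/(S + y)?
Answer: 26911/9 ≈ 2990.1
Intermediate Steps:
s(u) = 2*u² (s(u) = u*(2*u) = 2*u²)
t(S) = (S + 2*S²)/(47 + S) (t(S) = (S + 2*S²)/(S + 47) = (S + 2*S²)/(47 + S))
3019 - t(-20) = 3019 - (-20)*(1 + 2*(-20))/(47 - 20) = 3019 - (-20)*(1 - 40)/27 = 3019 - (-20)*(-39)/27 = 3019 - 1*260/9 = 3019 - 260/9 = 26911/9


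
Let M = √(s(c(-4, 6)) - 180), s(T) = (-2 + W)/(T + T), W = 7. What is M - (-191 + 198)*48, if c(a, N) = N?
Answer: -336 + I*√6465/6 ≈ -336.0 + 13.401*I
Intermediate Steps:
s(T) = 5/(2*T) (s(T) = (-2 + 7)/(T + T) = 5/((2*T)) = 5*(1/(2*T)) = 5/(2*T))
M = I*√6465/6 (M = √((5/2)/6 - 180) = √((5/2)*(⅙) - 180) = √(5/12 - 180) = √(-2155/12) = I*√6465/6 ≈ 13.401*I)
M - (-191 + 198)*48 = I*√6465/6 - (-191 + 198)*48 = I*√6465/6 - 1*7*48 = I*√6465/6 - 7*48 = I*√6465/6 - 336 = -336 + I*√6465/6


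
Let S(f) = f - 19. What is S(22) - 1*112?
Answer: -109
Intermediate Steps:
S(f) = -19 + f
S(22) - 1*112 = (-19 + 22) - 1*112 = 3 - 112 = -109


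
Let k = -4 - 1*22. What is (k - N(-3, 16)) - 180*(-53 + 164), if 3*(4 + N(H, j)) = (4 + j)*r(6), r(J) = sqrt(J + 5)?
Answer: -20002 - 20*sqrt(11)/3 ≈ -20024.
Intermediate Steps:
r(J) = sqrt(5 + J)
k = -26 (k = -4 - 22 = -26)
N(H, j) = -4 + sqrt(11)*(4 + j)/3 (N(H, j) = -4 + ((4 + j)*sqrt(5 + 6))/3 = -4 + ((4 + j)*sqrt(11))/3 = -4 + (sqrt(11)*(4 + j))/3 = -4 + sqrt(11)*(4 + j)/3)
(k - N(-3, 16)) - 180*(-53 + 164) = (-26 - (-4 + 4*sqrt(11)/3 + (1/3)*16*sqrt(11))) - 180*(-53 + 164) = (-26 - (-4 + 4*sqrt(11)/3 + 16*sqrt(11)/3)) - 180*111 = (-26 - (-4 + 20*sqrt(11)/3)) - 19980 = (-26 + (4 - 20*sqrt(11)/3)) - 19980 = (-22 - 20*sqrt(11)/3) - 19980 = -20002 - 20*sqrt(11)/3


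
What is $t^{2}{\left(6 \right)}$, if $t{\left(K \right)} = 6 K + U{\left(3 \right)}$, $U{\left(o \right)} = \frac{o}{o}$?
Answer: $1369$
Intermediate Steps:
$U{\left(o \right)} = 1$
$t{\left(K \right)} = 1 + 6 K$ ($t{\left(K \right)} = 6 K + 1 = 1 + 6 K$)
$t^{2}{\left(6 \right)} = \left(1 + 6 \cdot 6\right)^{2} = \left(1 + 36\right)^{2} = 37^{2} = 1369$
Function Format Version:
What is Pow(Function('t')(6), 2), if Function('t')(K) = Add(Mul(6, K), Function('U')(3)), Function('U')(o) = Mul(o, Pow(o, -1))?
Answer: 1369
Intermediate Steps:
Function('U')(o) = 1
Function('t')(K) = Add(1, Mul(6, K)) (Function('t')(K) = Add(Mul(6, K), 1) = Add(1, Mul(6, K)))
Pow(Function('t')(6), 2) = Pow(Add(1, Mul(6, 6)), 2) = Pow(Add(1, 36), 2) = Pow(37, 2) = 1369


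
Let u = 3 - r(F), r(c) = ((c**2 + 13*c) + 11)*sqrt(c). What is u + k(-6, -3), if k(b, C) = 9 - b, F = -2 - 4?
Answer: 18 + 31*I*sqrt(6) ≈ 18.0 + 75.934*I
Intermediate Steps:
F = -6
r(c) = sqrt(c)*(11 + c**2 + 13*c) (r(c) = (11 + c**2 + 13*c)*sqrt(c) = sqrt(c)*(11 + c**2 + 13*c))
u = 3 + 31*I*sqrt(6) (u = 3 - sqrt(-6)*(11 + (-6)**2 + 13*(-6)) = 3 - I*sqrt(6)*(11 + 36 - 78) = 3 - I*sqrt(6)*(-31) = 3 - (-31)*I*sqrt(6) = 3 + 31*I*sqrt(6) ≈ 3.0 + 75.934*I)
u + k(-6, -3) = (3 + 31*I*sqrt(6)) + (9 - 1*(-6)) = (3 + 31*I*sqrt(6)) + (9 + 6) = (3 + 31*I*sqrt(6)) + 15 = 18 + 31*I*sqrt(6)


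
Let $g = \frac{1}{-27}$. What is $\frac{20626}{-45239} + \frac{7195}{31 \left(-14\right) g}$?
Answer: $\frac{8779402651}{19633726} \approx 447.16$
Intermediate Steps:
$g = - \frac{1}{27} \approx -0.037037$
$\frac{20626}{-45239} + \frac{7195}{31 \left(-14\right) g} = \frac{20626}{-45239} + \frac{7195}{31 \left(-14\right) \left(- \frac{1}{27}\right)} = 20626 \left(- \frac{1}{45239}\right) + \frac{7195}{\left(-434\right) \left(- \frac{1}{27}\right)} = - \frac{20626}{45239} + \frac{7195}{\frac{434}{27}} = - \frac{20626}{45239} + 7195 \cdot \frac{27}{434} = - \frac{20626}{45239} + \frac{194265}{434} = \frac{8779402651}{19633726}$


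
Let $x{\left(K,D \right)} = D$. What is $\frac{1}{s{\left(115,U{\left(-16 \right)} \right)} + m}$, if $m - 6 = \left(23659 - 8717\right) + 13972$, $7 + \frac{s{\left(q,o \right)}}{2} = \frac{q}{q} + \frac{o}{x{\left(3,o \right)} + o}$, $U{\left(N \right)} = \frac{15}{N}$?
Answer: $\frac{1}{28909} \approx 3.4591 \cdot 10^{-5}$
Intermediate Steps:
$s{\left(q,o \right)} = -11$ ($s{\left(q,o \right)} = -14 + 2 \left(\frac{q}{q} + \frac{o}{o + o}\right) = -14 + 2 \left(1 + \frac{o}{2 o}\right) = -14 + 2 \left(1 + o \frac{1}{2 o}\right) = -14 + 2 \left(1 + \frac{1}{2}\right) = -14 + 2 \cdot \frac{3}{2} = -14 + 3 = -11$)
$m = 28920$ ($m = 6 + \left(\left(23659 - 8717\right) + 13972\right) = 6 + \left(14942 + 13972\right) = 6 + 28914 = 28920$)
$\frac{1}{s{\left(115,U{\left(-16 \right)} \right)} + m} = \frac{1}{-11 + 28920} = \frac{1}{28909}$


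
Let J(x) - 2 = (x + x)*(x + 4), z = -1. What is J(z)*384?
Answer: -1536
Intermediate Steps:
J(x) = 2 + 2*x*(4 + x) (J(x) = 2 + (x + x)*(x + 4) = 2 + (2*x)*(4 + x) = 2 + 2*x*(4 + x))
J(z)*384 = (2 + 2*(-1)**2 + 8*(-1))*384 = (2 + 2*1 - 8)*384 = (2 + 2 - 8)*384 = -4*384 = -1536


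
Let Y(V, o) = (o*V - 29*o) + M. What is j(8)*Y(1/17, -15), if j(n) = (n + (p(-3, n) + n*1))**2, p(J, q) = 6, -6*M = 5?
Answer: 10695190/51 ≈ 2.0971e+5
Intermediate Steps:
M = -5/6 (M = -1/6*5 = -5/6 ≈ -0.83333)
j(n) = (6 + 2*n)**2 (j(n) = (n + (6 + n*1))**2 = (n + (6 + n))**2 = (6 + 2*n)**2)
Y(V, o) = -5/6 - 29*o + V*o (Y(V, o) = (o*V - 29*o) - 5/6 = (V*o - 29*o) - 5/6 = (-29*o + V*o) - 5/6 = -5/6 - 29*o + V*o)
j(8)*Y(1/17, -15) = (4*(3 + 8)**2)*(-5/6 - 29*(-15) - 15/17) = (4*11**2)*(-5/6 + 435 + (1/17)*(-15)) = (4*121)*(-5/6 + 435 - 15/17) = 484*(44195/102) = 10695190/51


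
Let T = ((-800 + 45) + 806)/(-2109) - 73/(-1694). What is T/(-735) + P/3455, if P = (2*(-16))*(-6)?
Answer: 11198630519/201610368190 ≈ 0.055546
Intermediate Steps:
P = 192 (P = -32*(-6) = 192)
T = 22521/1190882 (T = (-755 + 806)*(-1/2109) - 73*(-1/1694) = 51*(-1/2109) + 73/1694 = -17/703 + 73/1694 = 22521/1190882 ≈ 0.018911)
T/(-735) + P/3455 = (22521/1190882)/(-735) + 192/3455 = (22521/1190882)*(-1/735) + 192*(1/3455) = -7507/291766090 + 192/3455 = 11198630519/201610368190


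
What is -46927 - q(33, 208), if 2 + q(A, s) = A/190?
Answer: -8915783/190 ≈ -46925.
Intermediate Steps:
q(A, s) = -2 + A/190
-46927 - q(33, 208) = -46927 - (-2 + (1/190)*33) = -46927 - (-2 + 33/190) = -46927 - 1*(-347/190) = -46927 + 347/190 = -8915783/190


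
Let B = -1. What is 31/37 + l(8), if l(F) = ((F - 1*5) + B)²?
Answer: 179/37 ≈ 4.8378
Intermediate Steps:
l(F) = (-6 + F)² (l(F) = ((F - 1*5) - 1)² = ((F - 5) - 1)² = ((-5 + F) - 1)² = (-6 + F)²)
31/37 + l(8) = 31/37 + (-6 + 8)² = 31*(1/37) + 2² = 31/37 + 4 = 179/37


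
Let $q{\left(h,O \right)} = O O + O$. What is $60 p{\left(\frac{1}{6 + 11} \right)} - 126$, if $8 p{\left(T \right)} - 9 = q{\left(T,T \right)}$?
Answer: $- \frac{33543}{578} \approx -58.033$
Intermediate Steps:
$q{\left(h,O \right)} = O + O^{2}$ ($q{\left(h,O \right)} = O^{2} + O = O + O^{2}$)
$p{\left(T \right)} = \frac{9}{8} + \frac{T \left(1 + T\right)}{8}$
$60 p{\left(\frac{1}{6 + 11} \right)} - 126 = 60 \left(\frac{9}{8} + \frac{1 + \frac{1}{6 + 11}}{8 \left(6 + 11\right)}\right) - 126 = 60 \left(\frac{9}{8} + \frac{1 + \frac{1}{17}}{8 \cdot 17}\right) - 126 = 60 \left(\frac{9}{8} + \frac{1}{8} \cdot \frac{1}{17} \left(1 + \frac{1}{17}\right)\right) - 126 = 60 \left(\frac{9}{8} + \frac{1}{8} \cdot \frac{1}{17} \cdot \frac{18}{17}\right) - 126 = 60 \left(\frac{9}{8} + \frac{9}{1156}\right) - 126 = 60 \cdot \frac{2619}{2312} - 126 = \frac{39285}{578} - 126 = - \frac{33543}{578}$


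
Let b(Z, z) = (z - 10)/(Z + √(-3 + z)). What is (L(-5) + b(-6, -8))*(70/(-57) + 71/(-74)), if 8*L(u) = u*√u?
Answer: -166086/33041 - 27681*I*√11/33041 + 46135*I*√5/33744 ≈ -5.0267 + 0.27857*I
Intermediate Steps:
L(u) = u^(3/2)/8 (L(u) = (u*√u)/8 = u^(3/2)/8)
b(Z, z) = (-10 + z)/(Z + √(-3 + z))
(L(-5) + b(-6, -8))*(70/(-57) + 71/(-74)) = ((-5)^(3/2)/8 + (-10 - 8)/(-6 + √(-3 - 8)))*(70/(-57) + 71/(-74)) = ((-5*I*√5)/8 - 18/(-6 + √(-11)))*(70*(-1/57) + 71*(-1/74)) = (-5*I*√5/8 - 18/(-6 + I*√11))*(-70/57 - 71/74) = (-5*I*√5/8 - 18/(-6 + I*√11))*(-9227/4218) = (-18/(-6 + I*√11) - 5*I*√5/8)*(-9227/4218) = 27681/(703*(-6 + I*√11)) + 46135*I*√5/33744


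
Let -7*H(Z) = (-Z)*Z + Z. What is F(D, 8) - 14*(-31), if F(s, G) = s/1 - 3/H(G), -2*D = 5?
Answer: 3449/8 ≈ 431.13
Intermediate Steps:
D = -5/2 (D = -1/2*5 = -5/2 ≈ -2.5000)
H(Z) = -Z/7 + Z**2/7 (H(Z) = -((-Z)*Z + Z)/7 = -(-Z**2 + Z)/7 = -(Z - Z**2)/7 = -Z/7 + Z**2/7)
F(s, G) = s - 21/(G*(-1 + G)) (F(s, G) = s/1 - 3*7/(G*(-1 + G)) = s*1 - 21/(G*(-1 + G)) = s - 21/(G*(-1 + G)))
F(D, 8) - 14*(-31) = (-21 + 8*(-5/2)*(-1 + 8))/(8*(-1 + 8)) - 14*(-31) = (1/8)*(-21 + 8*(-5/2)*7)/7 + 434 = (1/8)*(1/7)*(-21 - 140) + 434 = (1/8)*(1/7)*(-161) + 434 = -23/8 + 434 = 3449/8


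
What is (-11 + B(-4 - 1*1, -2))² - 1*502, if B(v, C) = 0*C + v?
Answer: -246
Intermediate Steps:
B(v, C) = v (B(v, C) = 0 + v = v)
(-11 + B(-4 - 1*1, -2))² - 1*502 = (-11 + (-4 - 1*1))² - 1*502 = (-11 + (-4 - 1))² - 502 = (-11 - 5)² - 502 = (-16)² - 502 = 256 - 502 = -246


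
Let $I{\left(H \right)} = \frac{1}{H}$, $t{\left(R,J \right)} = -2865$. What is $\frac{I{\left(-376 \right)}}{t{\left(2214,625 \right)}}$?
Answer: $\frac{1}{1077240} \approx 9.283 \cdot 10^{-7}$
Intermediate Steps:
$\frac{I{\left(-376 \right)}}{t{\left(2214,625 \right)}} = \frac{1}{\left(-376\right) \left(-2865\right)} = \left(- \frac{1}{376}\right) \left(- \frac{1}{2865}\right) = \frac{1}{1077240}$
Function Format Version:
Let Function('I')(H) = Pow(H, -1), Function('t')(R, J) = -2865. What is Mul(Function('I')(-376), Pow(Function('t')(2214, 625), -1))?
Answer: Rational(1, 1077240) ≈ 9.2830e-7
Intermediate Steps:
Mul(Function('I')(-376), Pow(Function('t')(2214, 625), -1)) = Mul(Pow(-376, -1), Pow(-2865, -1)) = Mul(Rational(-1, 376), Rational(-1, 2865)) = Rational(1, 1077240)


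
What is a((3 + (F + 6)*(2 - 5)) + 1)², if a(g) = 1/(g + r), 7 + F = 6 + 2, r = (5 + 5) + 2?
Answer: 1/25 ≈ 0.040000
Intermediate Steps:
r = 12 (r = 10 + 2 = 12)
F = 1 (F = -7 + (6 + 2) = -7 + 8 = 1)
a(g) = 1/(12 + g) (a(g) = 1/(g + 12) = 1/(12 + g))
a((3 + (F + 6)*(2 - 5)) + 1)² = (1/(12 + ((3 + (1 + 6)*(2 - 5)) + 1)))² = (1/(12 + ((3 + 7*(-3)) + 1)))² = (1/(12 + ((3 - 21) + 1)))² = (1/(12 + (-18 + 1)))² = (1/(12 - 17))² = (1/(-5))² = (-⅕)² = 1/25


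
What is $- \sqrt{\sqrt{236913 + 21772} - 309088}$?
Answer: $- i \sqrt{309088 - \sqrt{258685}} \approx - 555.5 i$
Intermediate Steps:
$- \sqrt{\sqrt{236913 + 21772} - 309088} = - \sqrt{\sqrt{258685} - 309088} = - \sqrt{-309088 + \sqrt{258685}}$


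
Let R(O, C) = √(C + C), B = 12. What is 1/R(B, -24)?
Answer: -I*√3/12 ≈ -0.14434*I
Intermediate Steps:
R(O, C) = √2*√C (R(O, C) = √(2*C) = √2*√C)
1/R(B, -24) = 1/(√2*√(-24)) = 1/(√2*(2*I*√6)) = 1/(4*I*√3) = -I*√3/12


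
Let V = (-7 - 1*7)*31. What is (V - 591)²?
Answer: 1050625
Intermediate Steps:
V = -434 (V = (-7 - 7)*31 = -14*31 = -434)
(V - 591)² = (-434 - 591)² = (-1025)² = 1050625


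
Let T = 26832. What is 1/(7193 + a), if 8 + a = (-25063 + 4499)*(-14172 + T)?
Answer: -1/260333055 ≈ -3.8412e-9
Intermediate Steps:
a = -260340248 (a = -8 + (-25063 + 4499)*(-14172 + 26832) = -8 - 20564*12660 = -8 - 260340240 = -260340248)
1/(7193 + a) = 1/(7193 - 260340248) = 1/(-260333055) = -1/260333055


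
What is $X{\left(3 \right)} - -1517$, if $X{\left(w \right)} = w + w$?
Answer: $1523$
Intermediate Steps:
$X{\left(w \right)} = 2 w$
$X{\left(3 \right)} - -1517 = 2 \cdot 3 - -1517 = 6 + 1517 = 1523$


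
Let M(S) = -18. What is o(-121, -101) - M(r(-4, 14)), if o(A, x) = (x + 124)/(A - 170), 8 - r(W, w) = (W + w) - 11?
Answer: 5215/291 ≈ 17.921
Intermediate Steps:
r(W, w) = 19 - W - w (r(W, w) = 8 - ((W + w) - 11) = 8 - (-11 + W + w) = 8 + (11 - W - w) = 19 - W - w)
o(A, x) = (124 + x)/(-170 + A)
o(-121, -101) - M(r(-4, 14)) = (124 - 101)/(-170 - 121) - 1*(-18) = 23/(-291) + 18 = -1/291*23 + 18 = -23/291 + 18 = 5215/291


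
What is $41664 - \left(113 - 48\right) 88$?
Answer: $35944$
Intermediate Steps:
$41664 - \left(113 - 48\right) 88 = 41664 - 65 \cdot 88 = 41664 - 5720 = 35944$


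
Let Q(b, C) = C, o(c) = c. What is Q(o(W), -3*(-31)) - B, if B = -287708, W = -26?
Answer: 287801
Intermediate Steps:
Q(o(W), -3*(-31)) - B = -3*(-31) - 1*(-287708) = 93 + 287708 = 287801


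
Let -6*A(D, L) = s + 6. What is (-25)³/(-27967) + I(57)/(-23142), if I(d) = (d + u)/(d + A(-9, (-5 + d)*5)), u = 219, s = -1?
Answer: 20301796733/36351758303 ≈ 0.55848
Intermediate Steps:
A(D, L) = -⅚ (A(D, L) = -(-1 + 6)/6 = -⅙*5 = -⅚)
I(d) = (219 + d)/(-⅚ + d) (I(d) = (d + 219)/(d - ⅚) = (219 + d)/(-⅚ + d))
(-25)³/(-27967) + I(57)/(-23142) = (-25)³/(-27967) + (6*(219 + 57)/(-5 + 6*57))/(-23142) = -15625*(-1/27967) + (6*276/(-5 + 342))*(-1/23142) = 15625/27967 + (6*276/337)*(-1/23142) = 15625/27967 + (6*(1/337)*276)*(-1/23142) = 15625/27967 + (1656/337)*(-1/23142) = 15625/27967 - 276/1299809 = 20301796733/36351758303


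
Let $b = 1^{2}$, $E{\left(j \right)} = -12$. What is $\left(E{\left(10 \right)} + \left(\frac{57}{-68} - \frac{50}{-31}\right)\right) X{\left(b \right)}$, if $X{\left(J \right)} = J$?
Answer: $- \frac{23663}{2108} \approx -11.225$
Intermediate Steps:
$b = 1$
$\left(E{\left(10 \right)} + \left(\frac{57}{-68} - \frac{50}{-31}\right)\right) X{\left(b \right)} = \left(-12 + \left(\frac{57}{-68} - \frac{50}{-31}\right)\right) 1 = \left(-12 + \left(57 \left(- \frac{1}{68}\right) - - \frac{50}{31}\right)\right) 1 = \left(-12 + \left(- \frac{57}{68} + \frac{50}{31}\right)\right) 1 = \left(-12 + \frac{1633}{2108}\right) 1 = \left(- \frac{23663}{2108}\right) 1 = - \frac{23663}{2108}$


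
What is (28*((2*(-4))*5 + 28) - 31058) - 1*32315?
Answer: -63709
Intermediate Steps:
(28*((2*(-4))*5 + 28) - 31058) - 1*32315 = (28*(-8*5 + 28) - 31058) - 32315 = (28*(-40 + 28) - 31058) - 32315 = (28*(-12) - 31058) - 32315 = (-336 - 31058) - 32315 = -31394 - 32315 = -63709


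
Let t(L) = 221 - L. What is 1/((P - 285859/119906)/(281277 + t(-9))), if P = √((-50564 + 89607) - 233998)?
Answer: -9648992838465778/2803037253190261 - 4047352489475852*I*√194955/2803037253190261 ≈ -3.4423 - 637.54*I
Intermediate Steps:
P = I*√194955 (P = √(39043 - 233998) = √(-194955) = I*√194955 ≈ 441.54*I)
1/((P - 285859/119906)/(281277 + t(-9))) = 1/((I*√194955 - 285859/119906)/(281277 + (221 - 1*(-9)))) = 1/((I*√194955 - 285859*1/119906)/(281277 + (221 + 9))) = 1/((I*√194955 - 285859/119906)/(281277 + 230)) = 1/((-285859/119906 + I*√194955)/281507) = 1/((-285859/119906 + I*√194955)*(1/281507)) = 1/(-285859/33754378342 + I*√194955/281507)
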